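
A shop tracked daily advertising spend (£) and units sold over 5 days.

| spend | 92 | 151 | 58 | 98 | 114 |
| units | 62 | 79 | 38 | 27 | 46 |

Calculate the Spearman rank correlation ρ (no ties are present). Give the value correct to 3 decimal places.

Rank spend: 2, 5, 1, 3, 4
Rank units: 4, 5, 2, 1, 3
d = rank(spend) − rank(units): -2, 0, -1, 2, 1; Σd² = 10
ρ = 1 − 6Σd² / [n(n²−1)] = 1 − 6×10 / (5×24) = 1 − 60/120 ≈ 0.500

0.500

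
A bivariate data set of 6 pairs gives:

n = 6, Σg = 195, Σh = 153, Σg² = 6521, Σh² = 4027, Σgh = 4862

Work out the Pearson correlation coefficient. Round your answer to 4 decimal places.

-0.7282

r = (nΣgh − ΣgΣh) / √[(nΣg² − (Σg)²)(nΣh² − (Σh)²)]
Numerator: 6×4862 − 195×153 = -663
Denominator: √[(39126 − 38025)(24162 − 23409)] = √[1101 × 753] = 910.5235
r = -663 / 910.5235 ≈ -0.7282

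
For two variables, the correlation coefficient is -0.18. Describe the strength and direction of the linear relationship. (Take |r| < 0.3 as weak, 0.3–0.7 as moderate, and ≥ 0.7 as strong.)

r = -0.18 < 0 so the relationship is negative.
|r| = 0.18, which falls in the weak range.

weak negative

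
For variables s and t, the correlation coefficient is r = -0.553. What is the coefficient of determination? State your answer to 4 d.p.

0.3058

r² = (-0.553)² = 0.3058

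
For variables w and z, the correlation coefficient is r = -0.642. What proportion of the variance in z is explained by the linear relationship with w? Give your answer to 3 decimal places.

r² = (-0.642)² = 0.412

0.412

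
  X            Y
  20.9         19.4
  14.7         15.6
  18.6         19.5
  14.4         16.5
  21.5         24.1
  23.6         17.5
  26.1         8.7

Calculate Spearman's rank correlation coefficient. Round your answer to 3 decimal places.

Rank X: 4, 2, 3, 1, 5, 6, 7
Rank Y: 5, 2, 6, 3, 7, 4, 1
d = rank(X) − rank(Y): -1, 0, -3, -2, -2, 2, 6; Σd² = 58
ρ = 1 − 6Σd² / [n(n²−1)] = 1 − 6×58 / (7×48) = 1 − 348/336 ≈ -0.036

-0.036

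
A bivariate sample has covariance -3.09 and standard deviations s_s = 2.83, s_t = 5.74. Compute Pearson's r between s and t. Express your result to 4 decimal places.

-0.1902

r = Cov(s,t) / (s_s · s_t) = -3.09 / (2.83 × 5.74)
  = -3.09 / 16.2442 ≈ -0.1902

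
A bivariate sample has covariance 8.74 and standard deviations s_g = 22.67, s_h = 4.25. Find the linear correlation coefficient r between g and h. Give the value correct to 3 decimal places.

0.091

r = Cov(g,h) / (s_g · s_h) = 8.74 / (22.67 × 4.25)
  = 8.74 / 96.3475 ≈ 0.091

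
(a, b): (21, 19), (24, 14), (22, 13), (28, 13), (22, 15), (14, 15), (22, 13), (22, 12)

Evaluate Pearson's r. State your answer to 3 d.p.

-0.316

n = 8, Σa = 175, Σb = 114, Σa² = 3933, Σb² = 1658, Σab = 2475
nΣab − ΣaΣb = 19800 − 19950 = -150
nΣa² − (Σa)² = 31464 − 30625 = 839; nΣb² − (Σb)² = 13264 − 12996 = 268
r = -150 / √(839 × 268) = -150 / 474.1856 ≈ -0.316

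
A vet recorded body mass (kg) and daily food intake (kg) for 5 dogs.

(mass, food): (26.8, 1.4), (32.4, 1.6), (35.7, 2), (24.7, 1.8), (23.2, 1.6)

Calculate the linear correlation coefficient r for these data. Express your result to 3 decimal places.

0.504

n = 5, Σx = 142.8, Σy = 8.4, Σx² = 4190.82, Σy² = 14.32, Σxy = 242.34
nΣxy − ΣxΣy = 1211.7 − 1199.52 = 12.18
nΣx² − (Σx)² = 20954.1 − 20391.84 = 562.26; nΣy² − (Σy)² = 71.6 − 70.56 = 1.04
r = 12.18 / √(562.26 × 1.04) = 12.18 / 24.1816 ≈ 0.504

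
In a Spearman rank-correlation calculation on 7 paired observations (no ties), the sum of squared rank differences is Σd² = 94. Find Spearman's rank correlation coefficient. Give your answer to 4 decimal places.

-0.6786

ρ = 1 − 6Σd² / [n(n²−1)] = 1 − 6×94 / (7×48)
  = 1 − 564/336 = 1 − 1.67857 ≈ -0.6786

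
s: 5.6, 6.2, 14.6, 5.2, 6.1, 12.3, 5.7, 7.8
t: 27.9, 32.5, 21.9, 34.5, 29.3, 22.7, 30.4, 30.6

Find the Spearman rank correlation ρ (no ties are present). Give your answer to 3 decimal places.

Rank s: 2, 5, 8, 1, 4, 7, 3, 6
Rank t: 3, 7, 1, 8, 4, 2, 5, 6
d = rank(s) − rank(t): -1, -2, 7, -7, 0, 5, -2, 0; Σd² = 132
ρ = 1 − 6Σd² / [n(n²−1)] = 1 − 6×132 / (8×63) = 1 − 792/504 ≈ -0.571

-0.571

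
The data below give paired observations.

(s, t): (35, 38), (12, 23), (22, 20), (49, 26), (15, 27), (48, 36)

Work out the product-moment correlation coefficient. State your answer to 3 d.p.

0.556

n = 6, Σs = 181, Σt = 170, Σs² = 6783, Σt² = 5074, Σst = 5453
nΣst − ΣsΣt = 32718 − 30770 = 1948
nΣs² − (Σs)² = 40698 − 32761 = 7937; nΣt² − (Σt)² = 30444 − 28900 = 1544
r = 1948 / √(7937 × 1544) = 1948 / 3500.6754 ≈ 0.556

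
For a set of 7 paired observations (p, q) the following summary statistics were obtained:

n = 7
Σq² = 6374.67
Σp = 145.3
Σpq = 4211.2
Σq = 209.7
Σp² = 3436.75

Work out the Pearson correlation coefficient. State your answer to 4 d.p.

-0.7170

r = (nΣpq − ΣpΣq) / √[(nΣp² − (Σp)²)(nΣq² − (Σq)²)]
Numerator: 7×4211.2 − 145.3×209.7 = -991.01
Denominator: √[(24057.25 − 21112.09)(44622.69 − 43974.09)] = √[2945.16 × 648.6] = 1382.1110
r = -991.01 / 1382.1110 ≈ -0.7170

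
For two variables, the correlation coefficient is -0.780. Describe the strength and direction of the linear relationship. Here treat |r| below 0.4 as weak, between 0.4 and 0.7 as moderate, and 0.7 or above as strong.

r = -0.780 < 0 so the relationship is negative.
|r| = 0.780, which falls in the strong range.

strong negative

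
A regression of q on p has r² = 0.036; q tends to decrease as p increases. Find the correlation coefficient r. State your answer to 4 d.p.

|r| = √0.036 = 0.1897
The association is negative, so r = −0.1897.

-0.1897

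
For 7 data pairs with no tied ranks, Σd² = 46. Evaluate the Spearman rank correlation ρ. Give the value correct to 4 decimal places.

0.1786

ρ = 1 − 6Σd² / [n(n²−1)] = 1 − 6×46 / (7×48)
  = 1 − 276/336 = 1 − 0.82143 ≈ 0.1786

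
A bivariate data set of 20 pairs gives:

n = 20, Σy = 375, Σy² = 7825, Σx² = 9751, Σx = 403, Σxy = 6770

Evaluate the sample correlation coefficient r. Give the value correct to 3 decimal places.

-0.691

r = (nΣxy − ΣxΣy) / √[(nΣx² − (Σx)²)(nΣy² − (Σy)²)]
Numerator: 20×6770 − 403×375 = -15725
Denominator: √[(195020 − 162409)(156500 − 140625)] = √[32611 × 15875] = 22753.0135
r = -15725 / 22753.0135 ≈ -0.691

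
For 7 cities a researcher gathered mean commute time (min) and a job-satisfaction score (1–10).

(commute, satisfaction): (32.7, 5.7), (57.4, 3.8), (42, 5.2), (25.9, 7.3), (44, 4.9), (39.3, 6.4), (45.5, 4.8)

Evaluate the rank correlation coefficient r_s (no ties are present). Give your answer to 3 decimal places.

-0.964

Rank commute: 2, 7, 4, 1, 5, 3, 6
Rank satisfaction: 5, 1, 4, 7, 3, 6, 2
d = rank(commute) − rank(satisfaction): -3, 6, 0, -6, 2, -3, 4; Σd² = 110
ρ = 1 − 6Σd² / [n(n²−1)] = 1 − 6×110 / (7×48) = 1 − 660/336 ≈ -0.964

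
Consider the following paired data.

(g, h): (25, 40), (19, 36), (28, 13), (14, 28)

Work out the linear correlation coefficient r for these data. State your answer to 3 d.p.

-0.338

n = 4, Σg = 86, Σh = 117, Σg² = 1966, Σh² = 3849, Σgh = 2440
nΣgh − ΣgΣh = 9760 − 10062 = -302
nΣg² − (Σg)² = 7864 − 7396 = 468; nΣh² − (Σh)² = 15396 − 13689 = 1707
r = -302 / √(468 × 1707) = -302 / 893.7986 ≈ -0.338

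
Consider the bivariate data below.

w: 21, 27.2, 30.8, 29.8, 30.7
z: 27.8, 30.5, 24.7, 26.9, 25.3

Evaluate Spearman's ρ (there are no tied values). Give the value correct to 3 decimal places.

-0.900

Rank w: 1, 2, 5, 3, 4
Rank z: 4, 5, 1, 3, 2
d = rank(w) − rank(z): -3, -3, 4, 0, 2; Σd² = 38
ρ = 1 − 6Σd² / [n(n²−1)] = 1 − 6×38 / (5×24) = 1 − 228/120 ≈ -0.900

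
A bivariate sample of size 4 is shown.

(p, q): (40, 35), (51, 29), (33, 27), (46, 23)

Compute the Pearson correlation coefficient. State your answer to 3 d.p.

n = 4, Σp = 170, Σq = 114, Σp² = 7406, Σq² = 3324, Σpq = 4828
nΣpq − ΣpΣq = 19312 − 19380 = -68
nΣp² − (Σp)² = 29624 − 28900 = 724; nΣq² − (Σq)² = 13296 − 12996 = 300
r = -68 / √(724 × 300) = -68 / 466.0472 ≈ -0.146

-0.146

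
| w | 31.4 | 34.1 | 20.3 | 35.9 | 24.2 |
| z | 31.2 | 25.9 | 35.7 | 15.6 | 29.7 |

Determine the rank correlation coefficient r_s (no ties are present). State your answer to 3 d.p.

-0.900

Rank w: 3, 4, 1, 5, 2
Rank z: 4, 2, 5, 1, 3
d = rank(w) − rank(z): -1, 2, -4, 4, -1; Σd² = 38
ρ = 1 − 6Σd² / [n(n²−1)] = 1 − 6×38 / (5×24) = 1 − 228/120 ≈ -0.900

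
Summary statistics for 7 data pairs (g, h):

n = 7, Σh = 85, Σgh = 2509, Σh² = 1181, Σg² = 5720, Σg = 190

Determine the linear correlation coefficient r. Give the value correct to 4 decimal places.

0.6974

r = (nΣgh − ΣgΣh) / √[(nΣg² − (Σg)²)(nΣh² − (Σh)²)]
Numerator: 7×2509 − 190×85 = 1413
Denominator: √[(40040 − 36100)(8267 − 7225)] = √[3940 × 1042] = 2026.1984
r = 1413 / 2026.1984 ≈ 0.6974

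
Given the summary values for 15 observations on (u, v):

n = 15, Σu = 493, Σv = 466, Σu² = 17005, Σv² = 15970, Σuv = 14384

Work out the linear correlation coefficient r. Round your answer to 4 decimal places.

r = (nΣuv − ΣuΣv) / √[(nΣu² − (Σu)²)(nΣv² − (Σv)²)]
Numerator: 15×14384 − 493×466 = -13978
Denominator: √[(255075 − 243049)(239550 − 217156)] = √[12026 × 22394] = 16410.6747
r = -13978 / 16410.6747 ≈ -0.8518

-0.8518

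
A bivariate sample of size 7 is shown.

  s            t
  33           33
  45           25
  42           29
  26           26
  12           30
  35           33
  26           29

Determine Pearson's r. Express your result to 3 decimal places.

n = 7, Σs = 219, Σt = 205, Σs² = 7599, Σt² = 6061, Σst = 6377
nΣst − ΣsΣt = 44639 − 44895 = -256
nΣs² − (Σs)² = 53193 − 47961 = 5232; nΣt² − (Σt)² = 42427 − 42025 = 402
r = -256 / √(5232 × 402) = -256 / 1450.2634 ≈ -0.177

-0.177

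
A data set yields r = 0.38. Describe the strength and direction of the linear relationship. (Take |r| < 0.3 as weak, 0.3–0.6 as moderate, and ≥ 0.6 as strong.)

moderate positive

r = 0.38 > 0 so the relationship is positive.
|r| = 0.38, which falls in the moderate range.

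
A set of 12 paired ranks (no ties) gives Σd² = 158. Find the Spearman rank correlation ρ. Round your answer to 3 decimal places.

ρ = 1 − 6Σd² / [n(n²−1)] = 1 − 6×158 / (12×143)
  = 1 − 948/1716 = 1 − 0.5524 ≈ 0.448

0.448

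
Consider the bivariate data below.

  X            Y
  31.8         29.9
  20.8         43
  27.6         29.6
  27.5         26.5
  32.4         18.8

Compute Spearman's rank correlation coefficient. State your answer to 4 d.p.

Rank X: 4, 1, 3, 2, 5
Rank Y: 4, 5, 3, 2, 1
d = rank(X) − rank(Y): 0, -4, 0, 0, 4; Σd² = 32
ρ = 1 − 6Σd² / [n(n²−1)] = 1 − 6×32 / (5×24) = 1 − 192/120 ≈ -0.6000

-0.6000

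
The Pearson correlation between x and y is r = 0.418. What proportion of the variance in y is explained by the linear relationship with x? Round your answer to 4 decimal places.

0.1747

r² = (0.418)² = 0.1747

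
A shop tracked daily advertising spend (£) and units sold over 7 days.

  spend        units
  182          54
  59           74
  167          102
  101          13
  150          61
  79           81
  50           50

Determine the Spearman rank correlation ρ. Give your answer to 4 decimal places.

Rank spend: 7, 2, 6, 4, 5, 3, 1
Rank units: 3, 5, 7, 1, 4, 6, 2
d = rank(spend) − rank(units): 4, -3, -1, 3, 1, -3, -1; Σd² = 46
ρ = 1 − 6Σd² / [n(n²−1)] = 1 − 6×46 / (7×48) = 1 − 276/336 ≈ 0.1786

0.1786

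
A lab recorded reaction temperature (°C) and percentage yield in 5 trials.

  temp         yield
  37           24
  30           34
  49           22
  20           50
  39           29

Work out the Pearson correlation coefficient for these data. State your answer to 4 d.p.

-0.9274

n = 5, Σx = 175, Σy = 159, Σx² = 6591, Σy² = 5557, Σxy = 5117
nΣxy − ΣxΣy = 25585 − 27825 = -2240
nΣx² − (Σx)² = 32955 − 30625 = 2330; nΣy² − (Σy)² = 27785 − 25281 = 2504
r = -2240 / √(2330 × 2504) = -2240 / 2415.4337 ≈ -0.9274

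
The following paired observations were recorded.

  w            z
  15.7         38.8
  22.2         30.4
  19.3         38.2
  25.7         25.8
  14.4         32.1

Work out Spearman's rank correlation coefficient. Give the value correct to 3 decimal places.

-0.700

Rank w: 2, 4, 3, 5, 1
Rank z: 5, 2, 4, 1, 3
d = rank(w) − rank(z): -3, 2, -1, 4, -2; Σd² = 34
ρ = 1 − 6Σd² / [n(n²−1)] = 1 − 6×34 / (5×24) = 1 − 204/120 ≈ -0.700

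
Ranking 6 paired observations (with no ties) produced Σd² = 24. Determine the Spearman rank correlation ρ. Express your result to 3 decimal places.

0.314

ρ = 1 − 6Σd² / [n(n²−1)] = 1 − 6×24 / (6×35)
  = 1 − 144/210 = 1 − 0.6857 ≈ 0.314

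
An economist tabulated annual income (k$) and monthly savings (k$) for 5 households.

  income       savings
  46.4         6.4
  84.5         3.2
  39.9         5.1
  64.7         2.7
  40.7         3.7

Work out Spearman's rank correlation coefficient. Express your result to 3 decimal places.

Rank income: 3, 5, 1, 4, 2
Rank savings: 5, 2, 4, 1, 3
d = rank(income) − rank(savings): -2, 3, -3, 3, -1; Σd² = 32
ρ = 1 − 6Σd² / [n(n²−1)] = 1 − 6×32 / (5×24) = 1 − 192/120 ≈ -0.600

-0.600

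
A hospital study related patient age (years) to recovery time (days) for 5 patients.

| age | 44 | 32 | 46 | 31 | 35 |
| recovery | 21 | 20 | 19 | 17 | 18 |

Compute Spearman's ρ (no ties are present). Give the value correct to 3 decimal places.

0.500

Rank age: 4, 2, 5, 1, 3
Rank recovery: 5, 4, 3, 1, 2
d = rank(age) − rank(recovery): -1, -2, 2, 0, 1; Σd² = 10
ρ = 1 − 6Σd² / [n(n²−1)] = 1 − 6×10 / (5×24) = 1 − 60/120 ≈ 0.500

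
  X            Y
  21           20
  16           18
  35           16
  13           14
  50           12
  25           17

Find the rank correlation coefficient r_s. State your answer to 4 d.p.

Rank X: 3, 2, 5, 1, 6, 4
Rank Y: 6, 5, 3, 2, 1, 4
d = rank(X) − rank(Y): -3, -3, 2, -1, 5, 0; Σd² = 48
ρ = 1 − 6Σd² / [n(n²−1)] = 1 − 6×48 / (6×35) = 1 − 288/210 ≈ -0.3714

-0.3714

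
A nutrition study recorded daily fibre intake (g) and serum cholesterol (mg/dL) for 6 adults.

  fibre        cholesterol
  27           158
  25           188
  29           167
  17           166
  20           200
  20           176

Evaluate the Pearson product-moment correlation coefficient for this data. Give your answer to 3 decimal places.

-0.311

n = 6, Σx = 138, Σy = 1055, Σx² = 3284, Σy² = 186729, Σxy = 24151
nΣxy − ΣxΣy = 144906 − 145590 = -684
nΣx² − (Σx)² = 19704 − 19044 = 660; nΣy² − (Σy)² = 1120374 − 1113025 = 7349
r = -684 / √(660 × 7349) = -684 / 2202.3487 ≈ -0.311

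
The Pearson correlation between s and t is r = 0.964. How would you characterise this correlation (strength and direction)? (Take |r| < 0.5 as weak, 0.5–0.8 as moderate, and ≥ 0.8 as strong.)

strong positive

r = 0.964 > 0 so the relationship is positive.
|r| = 0.964, which falls in the strong range.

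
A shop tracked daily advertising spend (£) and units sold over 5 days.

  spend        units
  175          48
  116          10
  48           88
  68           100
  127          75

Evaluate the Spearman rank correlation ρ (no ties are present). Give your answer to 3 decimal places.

Rank spend: 5, 3, 1, 2, 4
Rank units: 2, 1, 4, 5, 3
d = rank(spend) − rank(units): 3, 2, -3, -3, 1; Σd² = 32
ρ = 1 − 6Σd² / [n(n²−1)] = 1 − 6×32 / (5×24) = 1 − 192/120 ≈ -0.600

-0.600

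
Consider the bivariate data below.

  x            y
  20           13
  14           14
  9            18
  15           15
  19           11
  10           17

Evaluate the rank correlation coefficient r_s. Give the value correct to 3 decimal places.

-0.886

Rank x: 6, 3, 1, 4, 5, 2
Rank y: 2, 3, 6, 4, 1, 5
d = rank(x) − rank(y): 4, 0, -5, 0, 4, -3; Σd² = 66
ρ = 1 − 6Σd² / [n(n²−1)] = 1 − 6×66 / (6×35) = 1 − 396/210 ≈ -0.886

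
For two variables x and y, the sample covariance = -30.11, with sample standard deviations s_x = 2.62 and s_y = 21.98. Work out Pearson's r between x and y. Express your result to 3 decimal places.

-0.523

r = Cov(x,y) / (s_x · s_y) = -30.11 / (2.62 × 21.98)
  = -30.11 / 57.5876 ≈ -0.523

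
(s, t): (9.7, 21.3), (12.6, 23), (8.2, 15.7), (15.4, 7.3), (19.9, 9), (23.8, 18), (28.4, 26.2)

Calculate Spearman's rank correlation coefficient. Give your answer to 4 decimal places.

0.2143

Rank s: 2, 3, 1, 4, 5, 6, 7
Rank t: 5, 6, 3, 1, 2, 4, 7
d = rank(s) − rank(t): -3, -3, -2, 3, 3, 2, 0; Σd² = 44
ρ = 1 − 6Σd² / [n(n²−1)] = 1 − 6×44 / (7×48) = 1 − 264/336 ≈ 0.2143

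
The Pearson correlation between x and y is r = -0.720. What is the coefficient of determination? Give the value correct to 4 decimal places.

r² = (-0.720)² = 0.5184

0.5184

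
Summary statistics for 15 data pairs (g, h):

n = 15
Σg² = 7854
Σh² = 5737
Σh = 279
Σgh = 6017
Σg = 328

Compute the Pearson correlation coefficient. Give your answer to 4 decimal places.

r = (nΣgh − ΣgΣh) / √[(nΣg² − (Σg)²)(nΣh² − (Σh)²)]
Numerator: 15×6017 − 328×279 = -1257
Denominator: √[(117810 − 107584)(86055 − 77841)] = √[10226 × 8214] = 9164.9530
r = -1257 / 9164.9530 ≈ -0.1372

-0.1372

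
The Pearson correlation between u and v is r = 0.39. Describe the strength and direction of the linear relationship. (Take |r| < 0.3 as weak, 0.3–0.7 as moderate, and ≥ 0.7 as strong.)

moderate positive

r = 0.39 > 0 so the relationship is positive.
|r| = 0.39, which falls in the moderate range.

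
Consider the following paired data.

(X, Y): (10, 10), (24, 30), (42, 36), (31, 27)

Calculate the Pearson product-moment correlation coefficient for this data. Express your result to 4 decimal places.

n = 4, ΣX = 107, ΣY = 103, ΣX² = 3401, ΣY² = 3025, ΣXY = 3169
nΣXY − ΣXΣY = 12676 − 11021 = 1655
nΣX² − (ΣX)² = 13604 − 11449 = 2155; nΣY² − (ΣY)² = 12100 − 10609 = 1491
r = 1655 / √(2155 × 1491) = 1655 / 1792.5136 ≈ 0.9233

0.9233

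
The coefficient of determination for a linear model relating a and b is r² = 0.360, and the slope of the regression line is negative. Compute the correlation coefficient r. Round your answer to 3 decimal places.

|r| = √0.360 = 0.600
The association is negative, so r = −0.600.

-0.600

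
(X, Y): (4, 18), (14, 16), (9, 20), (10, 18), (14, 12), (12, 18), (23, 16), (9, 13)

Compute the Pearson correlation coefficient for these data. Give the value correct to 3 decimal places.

n = 8, ΣX = 95, ΣY = 131, ΣX² = 1343, ΣY² = 2197, ΣXY = 1525
nΣXY − ΣXΣY = 12200 − 12445 = -245
nΣX² − (ΣX)² = 10744 − 9025 = 1719; nΣY² − (ΣY)² = 17576 − 17161 = 415
r = -245 / √(1719 × 415) = -245 / 844.6212 ≈ -0.290

-0.290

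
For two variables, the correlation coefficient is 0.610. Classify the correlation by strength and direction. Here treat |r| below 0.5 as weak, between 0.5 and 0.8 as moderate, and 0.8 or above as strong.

moderate positive

r = 0.610 > 0 so the relationship is positive.
|r| = 0.610, which falls in the moderate range.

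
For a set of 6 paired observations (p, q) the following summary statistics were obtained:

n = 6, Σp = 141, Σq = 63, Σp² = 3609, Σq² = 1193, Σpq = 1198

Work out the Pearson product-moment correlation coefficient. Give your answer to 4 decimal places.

-0.7128

r = (nΣpq − ΣpΣq) / √[(nΣp² − (Σp)²)(nΣq² − (Σq)²)]
Numerator: 6×1198 − 141×63 = -1695
Denominator: √[(21654 − 19881)(7158 − 3969)] = √[1773 × 3189] = 2377.8345
r = -1695 / 2377.8345 ≈ -0.7128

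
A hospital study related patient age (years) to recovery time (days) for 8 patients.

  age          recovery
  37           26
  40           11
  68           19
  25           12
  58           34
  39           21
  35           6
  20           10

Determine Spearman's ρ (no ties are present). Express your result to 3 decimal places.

Rank age: 4, 6, 8, 2, 7, 5, 3, 1
Rank recovery: 7, 3, 5, 4, 8, 6, 1, 2
d = rank(age) − rank(recovery): -3, 3, 3, -2, -1, -1, 2, -1; Σd² = 38
ρ = 1 − 6Σd² / [n(n²−1)] = 1 − 6×38 / (8×63) = 1 − 228/504 ≈ 0.548

0.548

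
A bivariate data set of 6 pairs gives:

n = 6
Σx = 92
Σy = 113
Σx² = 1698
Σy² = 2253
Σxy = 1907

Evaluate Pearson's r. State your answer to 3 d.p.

r = (nΣxy − ΣxΣy) / √[(nΣx² − (Σx)²)(nΣy² − (Σy)²)]
Numerator: 6×1907 − 92×113 = 1046
Denominator: √[(10188 − 8464)(13518 − 12769)] = √[1724 × 749] = 1136.3433
r = 1046 / 1136.3433 ≈ 0.920

0.920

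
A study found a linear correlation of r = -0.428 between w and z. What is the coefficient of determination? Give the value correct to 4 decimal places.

r² = (-0.428)² = 0.1832

0.1832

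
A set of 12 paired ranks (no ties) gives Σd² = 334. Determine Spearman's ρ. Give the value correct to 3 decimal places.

ρ = 1 − 6Σd² / [n(n²−1)] = 1 − 6×334 / (12×143)
  = 1 − 2004/1716 = 1 − 1.1678 ≈ -0.168

-0.168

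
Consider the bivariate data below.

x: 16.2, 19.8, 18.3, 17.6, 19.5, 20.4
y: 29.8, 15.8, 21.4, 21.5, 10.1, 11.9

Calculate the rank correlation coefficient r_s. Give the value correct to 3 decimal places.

-0.829

Rank x: 1, 5, 3, 2, 4, 6
Rank y: 6, 3, 4, 5, 1, 2
d = rank(x) − rank(y): -5, 2, -1, -3, 3, 4; Σd² = 64
ρ = 1 − 6Σd² / [n(n²−1)] = 1 − 6×64 / (6×35) = 1 − 384/210 ≈ -0.829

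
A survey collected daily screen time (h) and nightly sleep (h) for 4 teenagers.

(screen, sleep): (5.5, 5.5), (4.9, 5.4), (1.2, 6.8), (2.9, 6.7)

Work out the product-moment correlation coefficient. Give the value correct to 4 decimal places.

-0.9367

n = 4, Σx = 14.5, Σy = 24.4, Σx² = 64.11, Σy² = 150.54, Σxy = 84.3
nΣxy − ΣxΣy = 337.2 − 353.8 = -16.6
nΣx² − (Σx)² = 256.44 − 210.25 = 46.19; nΣy² − (Σy)² = 602.16 − 595.36 = 6.8
r = -16.6 / √(46.19 × 6.8) = -16.6 / 17.7226 ≈ -0.9367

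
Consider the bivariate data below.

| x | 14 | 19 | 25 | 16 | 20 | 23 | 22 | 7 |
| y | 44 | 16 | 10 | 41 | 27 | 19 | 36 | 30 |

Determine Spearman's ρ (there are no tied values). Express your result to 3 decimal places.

Rank x: 2, 4, 8, 3, 5, 7, 6, 1
Rank y: 8, 2, 1, 7, 4, 3, 6, 5
d = rank(x) − rank(y): -6, 2, 7, -4, 1, 4, 0, -4; Σd² = 138
ρ = 1 − 6Σd² / [n(n²−1)] = 1 − 6×138 / (8×63) = 1 − 828/504 ≈ -0.643

-0.643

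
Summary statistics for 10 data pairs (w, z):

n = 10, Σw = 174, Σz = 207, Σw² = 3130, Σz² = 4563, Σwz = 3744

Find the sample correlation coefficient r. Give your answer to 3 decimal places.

r = (nΣwz − ΣwΣz) / √[(nΣw² − (Σw)²)(nΣz² − (Σz)²)]
Numerator: 10×3744 − 174×207 = 1422
Denominator: √[(31300 − 30276)(45630 − 42849)] = √[1024 × 2781] = 1687.5260
r = 1422 / 1687.5260 ≈ 0.843

0.843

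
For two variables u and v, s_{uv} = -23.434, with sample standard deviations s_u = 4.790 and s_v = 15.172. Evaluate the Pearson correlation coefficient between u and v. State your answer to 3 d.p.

r = Cov(u,v) / (s_u · s_v) = -23.434 / (4.790 × 15.172)
  = -23.434 / 72.6739 ≈ -0.322

-0.322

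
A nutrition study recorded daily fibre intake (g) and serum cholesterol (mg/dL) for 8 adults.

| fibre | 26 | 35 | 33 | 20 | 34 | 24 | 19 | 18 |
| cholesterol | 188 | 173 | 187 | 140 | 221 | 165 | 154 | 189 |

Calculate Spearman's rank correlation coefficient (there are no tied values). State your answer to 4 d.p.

0.2857

Rank fibre: 5, 8, 6, 3, 7, 4, 2, 1
Rank cholesterol: 6, 4, 5, 1, 8, 3, 2, 7
d = rank(fibre) − rank(cholesterol): -1, 4, 1, 2, -1, 1, 0, -6; Σd² = 60
ρ = 1 − 6Σd² / [n(n²−1)] = 1 − 6×60 / (8×63) = 1 − 360/504 ≈ 0.2857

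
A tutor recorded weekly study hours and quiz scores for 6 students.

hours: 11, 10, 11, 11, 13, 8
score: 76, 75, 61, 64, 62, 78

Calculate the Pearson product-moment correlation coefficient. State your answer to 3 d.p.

-0.729

n = 6, Σx = 64, Σy = 416, Σx² = 696, Σy² = 29146, Σxy = 4391
nΣxy − ΣxΣy = 26346 − 26624 = -278
nΣx² − (Σx)² = 4176 − 4096 = 80; nΣy² − (Σy)² = 174876 − 173056 = 1820
r = -278 / √(80 × 1820) = -278 / 381.5757 ≈ -0.729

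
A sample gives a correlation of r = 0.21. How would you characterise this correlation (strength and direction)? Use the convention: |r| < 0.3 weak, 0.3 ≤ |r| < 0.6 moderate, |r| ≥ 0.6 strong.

weak positive

r = 0.21 > 0 so the relationship is positive.
|r| = 0.21, which falls in the weak range.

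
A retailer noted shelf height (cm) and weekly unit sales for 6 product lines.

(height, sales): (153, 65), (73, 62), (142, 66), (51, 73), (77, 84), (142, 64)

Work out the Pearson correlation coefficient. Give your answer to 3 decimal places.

n = 6, Σx = 638, Σy = 414, Σx² = 77596, Σy² = 28906, Σxy = 43122
nΣxy − ΣxΣy = 258732 − 264132 = -5400
nΣx² − (Σx)² = 465576 − 407044 = 58532; nΣy² − (Σy)² = 173436 − 171396 = 2040
r = -5400 / √(58532 × 2040) = -5400 / 10927.2723 ≈ -0.494

-0.494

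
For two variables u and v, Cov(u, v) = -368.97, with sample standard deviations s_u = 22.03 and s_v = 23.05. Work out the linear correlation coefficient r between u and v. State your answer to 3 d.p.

r = Cov(u,v) / (s_u · s_v) = -368.97 / (22.03 × 23.05)
  = -368.97 / 507.7915 ≈ -0.727

-0.727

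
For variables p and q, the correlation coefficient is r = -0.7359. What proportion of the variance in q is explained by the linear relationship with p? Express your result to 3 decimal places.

0.542

r² = (-0.7359)² = 0.542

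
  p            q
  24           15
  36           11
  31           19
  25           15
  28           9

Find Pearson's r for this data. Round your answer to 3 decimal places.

-0.200

n = 5, Σp = 144, Σq = 69, Σp² = 4242, Σq² = 1013, Σpq = 1972
nΣpq − ΣpΣq = 9860 − 9936 = -76
nΣp² − (Σp)² = 21210 − 20736 = 474; nΣq² − (Σq)² = 5065 − 4761 = 304
r = -76 / √(474 × 304) = -76 / 379.5998 ≈ -0.200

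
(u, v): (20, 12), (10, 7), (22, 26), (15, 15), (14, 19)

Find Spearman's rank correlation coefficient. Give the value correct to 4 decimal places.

Rank u: 4, 1, 5, 3, 2
Rank v: 2, 1, 5, 3, 4
d = rank(u) − rank(v): 2, 0, 0, 0, -2; Σd² = 8
ρ = 1 − 6Σd² / [n(n²−1)] = 1 − 6×8 / (5×24) = 1 − 48/120 ≈ 0.6000

0.6000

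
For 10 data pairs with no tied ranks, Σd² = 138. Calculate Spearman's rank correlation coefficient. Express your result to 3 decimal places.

0.164

ρ = 1 − 6Σd² / [n(n²−1)] = 1 − 6×138 / (10×99)
  = 1 − 828/990 = 1 − 0.8364 ≈ 0.164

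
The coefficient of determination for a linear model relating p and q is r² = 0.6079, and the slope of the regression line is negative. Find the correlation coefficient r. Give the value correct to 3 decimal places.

-0.780

|r| = √0.6079 = 0.780
The association is negative, so r = −0.780.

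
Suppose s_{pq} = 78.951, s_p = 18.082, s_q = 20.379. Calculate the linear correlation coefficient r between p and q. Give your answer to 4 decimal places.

r = Cov(p,q) / (s_p · s_q) = 78.951 / (18.082 × 20.379)
  = 78.951 / 368.4931 ≈ 0.2143

0.2143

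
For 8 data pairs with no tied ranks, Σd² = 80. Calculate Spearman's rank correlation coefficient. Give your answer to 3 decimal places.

ρ = 1 − 6Σd² / [n(n²−1)] = 1 − 6×80 / (8×63)
  = 1 − 480/504 = 1 − 0.9524 ≈ 0.048

0.048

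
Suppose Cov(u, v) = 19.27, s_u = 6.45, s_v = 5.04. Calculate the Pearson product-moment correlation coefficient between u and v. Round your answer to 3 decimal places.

r = Cov(u,v) / (s_u · s_v) = 19.27 / (6.45 × 5.04)
  = 19.27 / 32.5080 ≈ 0.593

0.593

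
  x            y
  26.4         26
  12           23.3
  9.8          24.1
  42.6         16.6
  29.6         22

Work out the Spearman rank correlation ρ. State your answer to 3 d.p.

-0.700

Rank x: 3, 2, 1, 5, 4
Rank y: 5, 3, 4, 1, 2
d = rank(x) − rank(y): -2, -1, -3, 4, 2; Σd² = 34
ρ = 1 − 6Σd² / [n(n²−1)] = 1 − 6×34 / (5×24) = 1 − 204/120 ≈ -0.700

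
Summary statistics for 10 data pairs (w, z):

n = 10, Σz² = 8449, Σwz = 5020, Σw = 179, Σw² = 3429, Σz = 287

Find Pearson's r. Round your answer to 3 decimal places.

r = (nΣwz − ΣwΣz) / √[(nΣw² − (Σw)²)(nΣz² − (Σz)²)]
Numerator: 10×5020 − 179×287 = -1173
Denominator: √[(34290 − 32041)(84490 − 82369)] = √[2249 × 2121] = 2184.0625
r = -1173 / 2184.0625 ≈ -0.537

-0.537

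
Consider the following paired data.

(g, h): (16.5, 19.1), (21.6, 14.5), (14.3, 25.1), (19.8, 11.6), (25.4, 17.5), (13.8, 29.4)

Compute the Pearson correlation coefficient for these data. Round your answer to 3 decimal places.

n = 6, Σg = 111.4, Σh = 117.2, Σg² = 2170.94, Σh² = 2510.24, Σgh = 2067.18
nΣgh − ΣgΣh = 12403.08 − 13056.08 = -653
nΣg² − (Σg)² = 13025.64 − 12409.96 = 615.68; nΣh² − (Σh)² = 15061.44 − 13735.84 = 1325.6
r = -653 / √(615.68 × 1325.6) = -653 / 903.4077 ≈ -0.723

-0.723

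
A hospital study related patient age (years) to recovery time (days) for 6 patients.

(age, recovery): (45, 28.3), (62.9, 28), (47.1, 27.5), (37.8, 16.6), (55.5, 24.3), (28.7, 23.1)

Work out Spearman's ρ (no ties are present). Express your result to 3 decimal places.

Rank age: 3, 6, 4, 2, 5, 1
Rank recovery: 6, 5, 4, 1, 3, 2
d = rank(age) − rank(recovery): -3, 1, 0, 1, 2, -1; Σd² = 16
ρ = 1 − 6Σd² / [n(n²−1)] = 1 − 6×16 / (6×35) = 1 − 96/210 ≈ 0.543

0.543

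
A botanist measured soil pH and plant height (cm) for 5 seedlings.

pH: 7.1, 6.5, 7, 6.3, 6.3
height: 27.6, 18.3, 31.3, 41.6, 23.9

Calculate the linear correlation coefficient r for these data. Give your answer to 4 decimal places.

n = 5, Σx = 33.2, Σy = 142.7, Σx² = 221.04, Σy² = 4378.11, Σxy = 946.66
nΣxy − ΣxΣy = 4733.3 − 4737.64 = -4.34
nΣx² − (Σx)² = 1105.2 − 1102.24 = 2.96; nΣy² − (Σy)² = 21890.55 − 20363.29 = 1527.26
r = -4.34 / √(2.96 × 1527.26) = -4.34 / 67.2361 ≈ -0.0645

-0.0645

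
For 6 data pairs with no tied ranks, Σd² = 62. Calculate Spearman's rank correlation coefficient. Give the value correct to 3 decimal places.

-0.771

ρ = 1 − 6Σd² / [n(n²−1)] = 1 − 6×62 / (6×35)
  = 1 − 372/210 = 1 − 1.7714 ≈ -0.771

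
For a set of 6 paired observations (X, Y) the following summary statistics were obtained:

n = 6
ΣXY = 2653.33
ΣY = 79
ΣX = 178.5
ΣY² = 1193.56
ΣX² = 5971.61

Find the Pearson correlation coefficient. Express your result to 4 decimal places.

0.9516

r = (nΣXY − ΣXΣY) / √[(nΣX² − (ΣX)²)(nΣY² − (ΣY)²)]
Numerator: 6×2653.33 − 178.5×79 = 1818.48
Denominator: √[(35829.66 − 31862.25)(7161.36 − 6241)] = √[3967.41 × 920.36] = 1910.8756
r = 1818.48 / 1910.8756 ≈ 0.9516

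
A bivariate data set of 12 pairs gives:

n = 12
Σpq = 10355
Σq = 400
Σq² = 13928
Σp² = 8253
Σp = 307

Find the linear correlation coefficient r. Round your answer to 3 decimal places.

r = (nΣpq − ΣpΣq) / √[(nΣp² − (Σp)²)(nΣq² − (Σq)²)]
Numerator: 12×10355 − 307×400 = 1460
Denominator: √[(99036 − 94249)(167136 − 160000)] = √[4787 × 7136] = 5844.6584
r = 1460 / 5844.6584 ≈ 0.250

0.250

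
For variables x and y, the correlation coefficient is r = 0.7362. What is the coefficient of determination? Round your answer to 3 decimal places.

0.542

r² = (0.7362)² = 0.542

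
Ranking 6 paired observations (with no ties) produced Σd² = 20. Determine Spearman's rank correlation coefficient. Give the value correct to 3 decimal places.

0.429

ρ = 1 − 6Σd² / [n(n²−1)] = 1 − 6×20 / (6×35)
  = 1 − 120/210 = 1 − 0.5714 ≈ 0.429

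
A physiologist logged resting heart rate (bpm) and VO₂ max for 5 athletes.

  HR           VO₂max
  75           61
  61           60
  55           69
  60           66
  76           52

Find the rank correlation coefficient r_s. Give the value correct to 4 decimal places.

Rank HR: 4, 3, 1, 2, 5
Rank VO₂max: 3, 2, 5, 4, 1
d = rank(HR) − rank(VO₂max): 1, 1, -4, -2, 4; Σd² = 38
ρ = 1 − 6Σd² / [n(n²−1)] = 1 − 6×38 / (5×24) = 1 − 228/120 ≈ -0.9000

-0.9000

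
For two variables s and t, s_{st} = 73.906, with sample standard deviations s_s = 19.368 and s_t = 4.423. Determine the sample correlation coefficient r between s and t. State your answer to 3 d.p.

r = Cov(s,t) / (s_s · s_t) = 73.906 / (19.368 × 4.423)
  = 73.906 / 85.6647 ≈ 0.863

0.863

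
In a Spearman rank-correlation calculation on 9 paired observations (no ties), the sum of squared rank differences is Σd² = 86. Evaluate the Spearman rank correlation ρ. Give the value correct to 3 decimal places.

0.283

ρ = 1 − 6Σd² / [n(n²−1)] = 1 − 6×86 / (9×80)
  = 1 − 516/720 = 1 − 0.7167 ≈ 0.283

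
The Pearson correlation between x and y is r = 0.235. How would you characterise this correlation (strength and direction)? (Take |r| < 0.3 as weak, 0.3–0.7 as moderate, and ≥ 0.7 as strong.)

r = 0.235 > 0 so the relationship is positive.
|r| = 0.235, which falls in the weak range.

weak positive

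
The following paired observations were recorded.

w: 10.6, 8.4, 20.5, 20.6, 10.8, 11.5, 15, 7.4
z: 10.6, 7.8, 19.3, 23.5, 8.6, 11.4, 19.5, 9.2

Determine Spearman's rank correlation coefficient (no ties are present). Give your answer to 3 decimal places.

0.857

Rank w: 3, 2, 7, 8, 4, 5, 6, 1
Rank z: 4, 1, 6, 8, 2, 5, 7, 3
d = rank(w) − rank(z): -1, 1, 1, 0, 2, 0, -1, -2; Σd² = 12
ρ = 1 − 6Σd² / [n(n²−1)] = 1 − 6×12 / (8×63) = 1 − 72/504 ≈ 0.857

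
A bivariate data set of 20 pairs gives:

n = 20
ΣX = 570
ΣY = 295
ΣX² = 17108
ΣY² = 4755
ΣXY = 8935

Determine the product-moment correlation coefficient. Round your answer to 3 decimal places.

0.894

r = (nΣXY − ΣXΣY) / √[(nΣX² − (ΣX)²)(nΣY² − (ΣY)²)]
Numerator: 20×8935 − 570×295 = 10550
Denominator: √[(342160 − 324900)(95100 − 87025)] = √[17260 × 8075] = 11805.6978
r = 10550 / 11805.6978 ≈ 0.894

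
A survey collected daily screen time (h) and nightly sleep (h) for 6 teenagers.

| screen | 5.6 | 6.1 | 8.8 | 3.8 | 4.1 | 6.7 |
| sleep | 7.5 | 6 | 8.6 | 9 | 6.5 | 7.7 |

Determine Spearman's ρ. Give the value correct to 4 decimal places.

Rank screen: 3, 4, 6, 1, 2, 5
Rank sleep: 3, 1, 5, 6, 2, 4
d = rank(screen) − rank(sleep): 0, 3, 1, -5, 0, 1; Σd² = 36
ρ = 1 − 6Σd² / [n(n²−1)] = 1 − 6×36 / (6×35) = 1 − 216/210 ≈ -0.0286

-0.0286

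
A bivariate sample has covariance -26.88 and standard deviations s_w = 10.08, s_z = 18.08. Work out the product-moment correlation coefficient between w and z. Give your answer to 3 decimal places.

r = Cov(w,z) / (s_w · s_z) = -26.88 / (10.08 × 18.08)
  = -26.88 / 182.2464 ≈ -0.147

-0.147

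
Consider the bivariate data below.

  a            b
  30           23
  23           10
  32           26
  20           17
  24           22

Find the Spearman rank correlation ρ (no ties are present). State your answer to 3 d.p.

Rank a: 4, 2, 5, 1, 3
Rank b: 4, 1, 5, 2, 3
d = rank(a) − rank(b): 0, 1, 0, -1, 0; Σd² = 2
ρ = 1 − 6Σd² / [n(n²−1)] = 1 − 6×2 / (5×24) = 1 − 12/120 ≈ 0.900

0.900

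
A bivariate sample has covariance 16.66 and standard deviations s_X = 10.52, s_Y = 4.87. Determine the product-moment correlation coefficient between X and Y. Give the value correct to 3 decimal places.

0.325

r = Cov(X,Y) / (s_X · s_Y) = 16.66 / (10.52 × 4.87)
  = 16.66 / 51.2324 ≈ 0.325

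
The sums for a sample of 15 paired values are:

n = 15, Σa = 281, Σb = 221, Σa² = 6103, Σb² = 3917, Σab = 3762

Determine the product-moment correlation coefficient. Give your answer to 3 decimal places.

r = (nΣab − ΣaΣb) / √[(nΣa² − (Σa)²)(nΣb² − (Σb)²)]
Numerator: 15×3762 − 281×221 = -5671
Denominator: √[(91545 − 78961)(58755 − 48841)] = √[12584 × 9914] = 11169.5020
r = -5671 / 11169.5020 ≈ -0.508

-0.508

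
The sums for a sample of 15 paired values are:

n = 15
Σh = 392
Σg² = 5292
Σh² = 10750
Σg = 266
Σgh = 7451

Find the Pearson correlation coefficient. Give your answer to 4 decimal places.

r = (nΣgh − ΣgΣh) / √[(nΣg² − (Σg)²)(nΣh² − (Σh)²)]
Numerator: 15×7451 − 266×392 = 7493
Denominator: √[(79380 − 70756)(161250 − 153664)] = √[8624 × 7586] = 8088.3660
r = 7493 / 8088.3660 ≈ 0.9264

0.9264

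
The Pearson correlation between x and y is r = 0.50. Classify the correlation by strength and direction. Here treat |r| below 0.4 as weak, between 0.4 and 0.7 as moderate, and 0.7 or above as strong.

moderate positive

r = 0.50 > 0 so the relationship is positive.
|r| = 0.50, which falls in the moderate range.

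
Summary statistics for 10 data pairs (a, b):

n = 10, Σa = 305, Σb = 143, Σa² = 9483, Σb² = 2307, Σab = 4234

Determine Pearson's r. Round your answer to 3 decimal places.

r = (nΣab − ΣaΣb) / √[(nΣa² − (Σa)²)(nΣb² − (Σb)²)]
Numerator: 10×4234 − 305×143 = -1275
Denominator: √[(94830 − 93025)(23070 − 20449)] = √[1805 × 2621] = 2175.0644
r = -1275 / 2175.0644 ≈ -0.586

-0.586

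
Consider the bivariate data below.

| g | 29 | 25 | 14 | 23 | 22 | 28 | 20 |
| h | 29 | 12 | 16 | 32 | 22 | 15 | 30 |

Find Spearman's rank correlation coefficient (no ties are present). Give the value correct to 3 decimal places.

Rank g: 7, 5, 1, 4, 3, 6, 2
Rank h: 5, 1, 3, 7, 4, 2, 6
d = rank(g) − rank(h): 2, 4, -2, -3, -1, 4, -4; Σd² = 66
ρ = 1 − 6Σd² / [n(n²−1)] = 1 − 6×66 / (7×48) = 1 − 396/336 ≈ -0.179

-0.179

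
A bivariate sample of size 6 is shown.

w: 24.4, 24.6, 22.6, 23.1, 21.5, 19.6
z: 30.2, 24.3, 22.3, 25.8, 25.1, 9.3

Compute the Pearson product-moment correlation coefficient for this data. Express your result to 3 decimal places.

n = 6, Σw = 135.8, Σz = 137, Σw² = 3091.3, Σz² = 3381.96, Σwz = 3156.55
nΣwz − ΣwΣz = 18939.3 − 18604.6 = 334.7
nΣw² − (Σw)² = 18547.8 − 18441.64 = 106.16; nΣz² − (Σz)² = 20291.76 − 18769 = 1522.76
r = 334.7 / √(106.16 × 1522.76) = 334.7 / 402.0649 ≈ 0.832

0.832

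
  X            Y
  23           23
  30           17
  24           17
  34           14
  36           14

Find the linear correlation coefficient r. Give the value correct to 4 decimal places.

-0.8427

n = 5, ΣX = 147, ΣY = 85, ΣX² = 4457, ΣY² = 1499, ΣXY = 2427
nΣXY − ΣXΣY = 12135 − 12495 = -360
nΣX² − (ΣX)² = 22285 − 21609 = 676; nΣY² − (ΣY)² = 7495 − 7225 = 270
r = -360 / √(676 × 270) = -360 / 427.2236 ≈ -0.8427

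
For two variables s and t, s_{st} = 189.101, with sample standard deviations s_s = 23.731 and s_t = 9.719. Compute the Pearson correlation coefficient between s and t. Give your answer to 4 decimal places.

r = Cov(s,t) / (s_s · s_t) = 189.101 / (23.731 × 9.719)
  = 189.101 / 230.6416 ≈ 0.8199

0.8199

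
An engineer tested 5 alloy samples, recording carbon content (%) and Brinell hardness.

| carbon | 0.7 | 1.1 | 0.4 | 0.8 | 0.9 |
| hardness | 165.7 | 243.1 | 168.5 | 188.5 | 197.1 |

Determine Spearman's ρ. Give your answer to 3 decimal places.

0.900

Rank carbon: 2, 5, 1, 3, 4
Rank hardness: 1, 5, 2, 3, 4
d = rank(carbon) − rank(hardness): 1, 0, -1, 0, 0; Σd² = 2
ρ = 1 − 6Σd² / [n(n²−1)] = 1 − 6×2 / (5×24) = 1 − 12/120 ≈ 0.900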